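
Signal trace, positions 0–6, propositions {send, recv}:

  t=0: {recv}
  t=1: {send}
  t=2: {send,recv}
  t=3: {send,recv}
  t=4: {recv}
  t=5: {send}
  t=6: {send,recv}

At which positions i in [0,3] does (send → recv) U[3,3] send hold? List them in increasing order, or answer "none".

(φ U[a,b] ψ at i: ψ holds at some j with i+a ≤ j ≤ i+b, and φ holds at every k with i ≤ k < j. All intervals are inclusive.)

Evaluate at each i in [0,3]:
  i=0: ✗ (lhs fails at k=1 before rhs at j=3)
  i=1: ✗ (no rhs in [4,4])
  i=2: ✓ (rhs at j=5; lhs holds on [2,4])
  i=3: ✗ (lhs fails at k=5 before rhs at j=6)

2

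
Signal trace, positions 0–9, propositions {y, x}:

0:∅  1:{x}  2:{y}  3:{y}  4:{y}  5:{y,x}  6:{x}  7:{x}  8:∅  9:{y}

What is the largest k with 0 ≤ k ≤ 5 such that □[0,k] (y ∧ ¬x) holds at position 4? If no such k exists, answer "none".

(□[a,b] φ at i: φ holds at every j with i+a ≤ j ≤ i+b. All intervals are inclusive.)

(y ∧ ¬x) must hold from j=4 onward; find where it first fails.
  j=4: holds
  j=5: fails
Holds on [4,4], so largest k = 0.

0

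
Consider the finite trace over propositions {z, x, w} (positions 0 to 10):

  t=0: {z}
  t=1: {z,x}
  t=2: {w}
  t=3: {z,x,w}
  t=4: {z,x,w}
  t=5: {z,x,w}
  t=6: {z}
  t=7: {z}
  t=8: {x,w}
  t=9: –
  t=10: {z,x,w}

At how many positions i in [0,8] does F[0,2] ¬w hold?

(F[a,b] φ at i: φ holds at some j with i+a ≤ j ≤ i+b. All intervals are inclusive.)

Evaluate at each i in [0,8]:
  i=0: ✓ (witness j=0)
  i=1: ✓ (witness j=1)
  i=2: ✗ (none in [2,4])
  i=3: ✗ (none in [3,5])
  i=4: ✓ (witness j=6)
  i=5: ✓ (witness j=6)
  i=6: ✓ (witness j=6)
  i=7: ✓ (witness j=7)
  i=8: ✓ (witness j=9)
Positions where it holds: {0, 1, 4, 5, 6, 7, 8} → 7.

7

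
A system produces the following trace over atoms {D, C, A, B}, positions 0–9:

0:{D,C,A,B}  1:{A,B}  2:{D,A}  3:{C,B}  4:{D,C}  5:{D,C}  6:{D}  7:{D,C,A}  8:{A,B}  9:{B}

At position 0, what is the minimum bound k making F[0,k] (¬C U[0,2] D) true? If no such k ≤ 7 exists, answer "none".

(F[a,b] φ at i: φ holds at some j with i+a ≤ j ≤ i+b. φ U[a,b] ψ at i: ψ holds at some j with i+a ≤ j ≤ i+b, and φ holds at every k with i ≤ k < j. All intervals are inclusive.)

0

Scan j = 0,1,… for (¬C U[0,2] D):
  j=0: holds
First hit at j=0, so smallest k = 0-0 = 0.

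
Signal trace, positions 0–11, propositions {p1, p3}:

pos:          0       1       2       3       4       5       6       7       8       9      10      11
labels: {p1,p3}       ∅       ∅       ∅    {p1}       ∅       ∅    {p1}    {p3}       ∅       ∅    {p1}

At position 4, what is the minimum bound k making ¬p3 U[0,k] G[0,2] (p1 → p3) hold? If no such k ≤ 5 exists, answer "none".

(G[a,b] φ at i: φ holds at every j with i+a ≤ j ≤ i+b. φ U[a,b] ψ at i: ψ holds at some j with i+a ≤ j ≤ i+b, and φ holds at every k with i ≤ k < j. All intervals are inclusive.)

Need earliest j ≥ 4 with G[0,2] (p1 → p3), and ¬p3 at every k in [4,j-1].
  j=4: rhs fails.
  j=5: rhs fails.
  j=6: rhs fails.
  j=7: rhs fails.
  j=8: rhs holds; lhs holds on [4,7]. k = 4.

4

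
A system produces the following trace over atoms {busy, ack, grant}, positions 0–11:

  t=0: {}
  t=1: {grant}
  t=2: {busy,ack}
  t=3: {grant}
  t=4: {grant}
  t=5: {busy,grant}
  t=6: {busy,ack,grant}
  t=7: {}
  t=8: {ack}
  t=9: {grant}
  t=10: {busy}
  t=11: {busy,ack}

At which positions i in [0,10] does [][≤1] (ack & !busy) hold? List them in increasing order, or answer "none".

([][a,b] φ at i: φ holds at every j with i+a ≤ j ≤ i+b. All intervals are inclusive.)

none

Evaluate at each i in [0,10]:
  i=0: ✗ (fails at j=0)
  i=1: ✗ (fails at j=1)
  i=2: ✗ (fails at j=2)
  i=3: ✗ (fails at j=3)
  i=4: ✗ (fails at j=4)
  i=5: ✗ (fails at j=5)
  i=6: ✗ (fails at j=6)
  i=7: ✗ (fails at j=7)
  i=8: ✗ (fails at j=9)
  i=9: ✗ (fails at j=9)
  i=10: ✗ (fails at j=10)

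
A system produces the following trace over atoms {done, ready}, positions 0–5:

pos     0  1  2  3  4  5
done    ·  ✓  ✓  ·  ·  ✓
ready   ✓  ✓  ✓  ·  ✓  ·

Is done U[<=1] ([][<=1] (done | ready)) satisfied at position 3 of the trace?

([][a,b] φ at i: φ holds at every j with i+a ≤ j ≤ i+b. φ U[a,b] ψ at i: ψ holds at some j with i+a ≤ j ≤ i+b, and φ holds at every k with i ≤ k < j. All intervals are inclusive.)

No

Need some j in [3,4] with [][<=1] (done | ready), and done at every k in [3,j-1].
  j=3: [][<=1] (done | ready) — fails at 3.
  j=4: [][<=1] (done | ready) holds, but done fails at k=3 → not this j.
No j in the window works → until fails.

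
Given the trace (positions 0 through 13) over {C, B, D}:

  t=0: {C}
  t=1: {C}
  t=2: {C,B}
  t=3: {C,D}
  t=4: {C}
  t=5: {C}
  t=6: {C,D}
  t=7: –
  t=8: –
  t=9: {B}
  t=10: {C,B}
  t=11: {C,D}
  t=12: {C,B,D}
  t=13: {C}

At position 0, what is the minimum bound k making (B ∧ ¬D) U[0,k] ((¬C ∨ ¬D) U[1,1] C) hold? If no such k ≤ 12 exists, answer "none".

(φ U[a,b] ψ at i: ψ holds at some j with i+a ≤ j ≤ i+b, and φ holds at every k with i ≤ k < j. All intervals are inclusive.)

0

Need earliest j ≥ 0 with ((¬C ∨ ¬D) U[1,1] C), and (B ∧ ¬D) at every k in [0,j-1].
  j=0: rhs holds (empty prefix). k = 0.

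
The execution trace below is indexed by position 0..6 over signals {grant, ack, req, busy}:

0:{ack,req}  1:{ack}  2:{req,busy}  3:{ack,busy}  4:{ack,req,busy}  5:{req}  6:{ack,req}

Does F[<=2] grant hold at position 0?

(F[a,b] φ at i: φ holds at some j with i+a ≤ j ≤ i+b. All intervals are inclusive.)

False

Check grant at each j in [0,2]:
  j=0: false
  j=1: false
  j=2: false
No position in the window satisfies it → formula fails.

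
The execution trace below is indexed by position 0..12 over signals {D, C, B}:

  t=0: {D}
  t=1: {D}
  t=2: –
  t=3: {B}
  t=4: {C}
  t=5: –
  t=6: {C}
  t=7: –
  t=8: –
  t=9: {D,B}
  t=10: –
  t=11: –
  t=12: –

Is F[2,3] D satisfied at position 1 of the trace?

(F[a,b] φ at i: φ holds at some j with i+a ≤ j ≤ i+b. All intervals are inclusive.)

Does not hold

Check D at each j in [3,4]:
  j=3: false
  j=4: false
No position in the window satisfies it → formula fails.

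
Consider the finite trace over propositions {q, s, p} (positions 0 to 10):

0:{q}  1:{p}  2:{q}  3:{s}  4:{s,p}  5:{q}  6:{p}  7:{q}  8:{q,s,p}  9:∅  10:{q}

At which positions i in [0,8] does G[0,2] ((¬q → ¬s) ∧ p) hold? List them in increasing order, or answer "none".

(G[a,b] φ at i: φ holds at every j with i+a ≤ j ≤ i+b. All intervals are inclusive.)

Evaluate at each i in [0,8]:
  i=0: ✗ (fails at j=0)
  i=1: ✗ (fails at j=2)
  i=2: ✗ (fails at j=2)
  i=3: ✗ (fails at j=3)
  i=4: ✗ (fails at j=4)
  i=5: ✗ (fails at j=5)
  i=6: ✗ (fails at j=7)
  i=7: ✗ (fails at j=7)
  i=8: ✗ (fails at j=9)

none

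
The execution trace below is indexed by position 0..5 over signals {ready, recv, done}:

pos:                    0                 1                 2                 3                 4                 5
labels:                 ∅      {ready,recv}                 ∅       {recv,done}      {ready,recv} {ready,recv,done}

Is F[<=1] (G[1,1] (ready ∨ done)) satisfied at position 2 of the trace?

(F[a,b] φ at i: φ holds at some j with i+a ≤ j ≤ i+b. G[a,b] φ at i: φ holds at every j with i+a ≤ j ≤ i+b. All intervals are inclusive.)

Holds

Check G[1,1] (ready ∨ done) at each j in [2,3]:
  j=2: holds on [3,3]
  j=3: holds on [4,4]
Found at j=2 → formula holds.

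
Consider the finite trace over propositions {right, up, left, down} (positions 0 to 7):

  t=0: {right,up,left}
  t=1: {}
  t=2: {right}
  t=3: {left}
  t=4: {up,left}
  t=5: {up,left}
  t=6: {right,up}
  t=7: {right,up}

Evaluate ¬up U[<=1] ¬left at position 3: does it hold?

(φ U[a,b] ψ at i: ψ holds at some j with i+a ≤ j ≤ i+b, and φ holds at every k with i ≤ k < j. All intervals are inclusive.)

False

Need some j in [3,4] with ¬left, and ¬up at every k in [3,j-1].
  j=3: ¬left false.
  j=4: ¬left false.
No j in the window works → until fails.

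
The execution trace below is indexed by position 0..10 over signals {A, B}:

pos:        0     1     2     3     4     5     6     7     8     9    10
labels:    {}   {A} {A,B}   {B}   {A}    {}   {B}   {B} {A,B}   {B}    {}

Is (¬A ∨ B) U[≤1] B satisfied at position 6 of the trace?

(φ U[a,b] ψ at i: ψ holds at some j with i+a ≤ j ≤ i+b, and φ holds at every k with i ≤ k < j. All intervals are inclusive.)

Need some j in [6,7] with B, and (¬A ∨ B) at every k in [6,j-1].
  j=6: B holds; no prefix to check → satisfied.

Yes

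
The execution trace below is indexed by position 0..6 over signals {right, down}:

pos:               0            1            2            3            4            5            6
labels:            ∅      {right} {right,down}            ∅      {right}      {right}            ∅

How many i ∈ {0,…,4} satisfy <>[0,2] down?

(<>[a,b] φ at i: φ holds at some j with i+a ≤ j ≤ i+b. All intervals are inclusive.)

Evaluate at each i in [0,4]:
  i=0: ✓ (witness j=2)
  i=1: ✓ (witness j=2)
  i=2: ✓ (witness j=2)
  i=3: ✗ (none in [3,5])
  i=4: ✗ (none in [4,6])
Positions where it holds: {0, 1, 2} → 3.

3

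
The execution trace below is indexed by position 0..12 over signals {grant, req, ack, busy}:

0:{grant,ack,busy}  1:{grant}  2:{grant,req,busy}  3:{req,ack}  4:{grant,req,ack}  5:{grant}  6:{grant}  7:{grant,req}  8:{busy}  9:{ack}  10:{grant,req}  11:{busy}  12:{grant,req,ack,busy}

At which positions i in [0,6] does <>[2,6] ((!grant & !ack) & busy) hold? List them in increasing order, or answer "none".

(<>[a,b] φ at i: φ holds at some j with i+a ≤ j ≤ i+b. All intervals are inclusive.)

Evaluate at each i in [0,6]:
  i=0: ✗ (none in [2,6])
  i=1: ✗ (none in [3,7])
  i=2: ✓ (witness j=8)
  i=3: ✓ (witness j=8)
  i=4: ✓ (witness j=8)
  i=5: ✓ (witness j=8)
  i=6: ✓ (witness j=8)

2, 3, 4, 5, 6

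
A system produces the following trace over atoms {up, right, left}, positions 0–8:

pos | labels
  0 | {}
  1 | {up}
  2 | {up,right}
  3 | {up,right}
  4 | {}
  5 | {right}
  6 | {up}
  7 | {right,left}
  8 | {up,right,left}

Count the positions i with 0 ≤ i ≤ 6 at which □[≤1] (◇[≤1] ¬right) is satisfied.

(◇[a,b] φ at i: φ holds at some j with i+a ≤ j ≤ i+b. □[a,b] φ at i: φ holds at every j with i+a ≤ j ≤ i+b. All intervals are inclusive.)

4

Evaluate at each i in [0,6]:
  i=0: ✓ (all of [0,1])
  i=1: ✗ (fails at j=2)
  i=2: ✗ (fails at j=2)
  i=3: ✓ (all of [3,4])
  i=4: ✓ (all of [4,5])
  i=5: ✓ (all of [5,6])
  i=6: ✗ (fails at j=7)
Positions where it holds: {0, 3, 4, 5} → 4.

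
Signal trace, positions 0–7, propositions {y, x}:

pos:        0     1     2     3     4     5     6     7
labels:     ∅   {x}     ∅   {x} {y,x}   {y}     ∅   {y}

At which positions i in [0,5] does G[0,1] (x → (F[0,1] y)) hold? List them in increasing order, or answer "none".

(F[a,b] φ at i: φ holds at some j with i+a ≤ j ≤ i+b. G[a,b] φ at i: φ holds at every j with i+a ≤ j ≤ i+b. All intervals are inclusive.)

2, 3, 4, 5

Evaluate at each i in [0,5]:
  i=0: ✗ (fails at j=1)
  i=1: ✗ (fails at j=1)
  i=2: ✓ (all of [2,3])
  i=3: ✓ (all of [3,4])
  i=4: ✓ (all of [4,5])
  i=5: ✓ (all of [5,6])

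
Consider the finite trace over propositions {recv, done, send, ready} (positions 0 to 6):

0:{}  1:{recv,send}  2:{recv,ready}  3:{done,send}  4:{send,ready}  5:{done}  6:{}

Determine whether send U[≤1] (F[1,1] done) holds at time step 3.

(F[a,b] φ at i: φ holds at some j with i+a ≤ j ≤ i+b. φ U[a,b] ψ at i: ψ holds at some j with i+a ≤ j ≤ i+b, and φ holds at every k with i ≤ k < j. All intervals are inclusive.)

Need some j in [3,4] with F[1,1] done, and send at every k in [3,j-1].
  j=3: F[1,1] done — fails (none in [4,4]).
  j=4: F[1,1] done holds; send holds at every k in [3,3] → satisfied.

True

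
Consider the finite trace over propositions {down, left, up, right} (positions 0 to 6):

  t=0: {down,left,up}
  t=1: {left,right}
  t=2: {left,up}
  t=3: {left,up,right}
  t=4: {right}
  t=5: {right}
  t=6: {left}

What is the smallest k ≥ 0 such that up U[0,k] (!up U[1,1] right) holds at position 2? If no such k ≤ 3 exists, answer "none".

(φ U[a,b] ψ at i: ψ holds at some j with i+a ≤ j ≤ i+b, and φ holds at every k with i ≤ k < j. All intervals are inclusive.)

Need earliest j ≥ 2 with (!up U[1,1] right), and up at every k in [2,j-1].
  j=2: rhs fails.
  j=3: rhs fails.
  j=4: rhs holds; lhs holds on [2,3]. k = 2.

2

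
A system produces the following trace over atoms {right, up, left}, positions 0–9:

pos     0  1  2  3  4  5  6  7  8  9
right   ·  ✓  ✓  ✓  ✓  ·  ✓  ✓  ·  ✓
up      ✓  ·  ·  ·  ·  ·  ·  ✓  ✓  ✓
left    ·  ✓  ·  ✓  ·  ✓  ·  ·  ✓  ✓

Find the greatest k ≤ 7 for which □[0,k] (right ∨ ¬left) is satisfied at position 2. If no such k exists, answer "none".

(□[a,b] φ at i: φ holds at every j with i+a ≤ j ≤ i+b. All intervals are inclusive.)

(right ∨ ¬left) must hold from j=2 onward; find where it first fails.
  j=2: holds
  j=3: holds
  j=4: holds
  j=5: fails
Holds on [2,4], so largest k = 2.

2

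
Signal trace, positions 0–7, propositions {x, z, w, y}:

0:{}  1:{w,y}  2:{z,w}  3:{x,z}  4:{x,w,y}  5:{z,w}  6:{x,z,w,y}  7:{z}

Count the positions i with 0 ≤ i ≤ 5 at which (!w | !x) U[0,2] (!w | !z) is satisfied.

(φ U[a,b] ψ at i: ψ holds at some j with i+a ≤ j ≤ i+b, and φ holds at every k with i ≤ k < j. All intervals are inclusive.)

5

Evaluate at each i in [0,5]:
  i=0: ✓ (rhs at j=0)
  i=1: ✓ (rhs at j=1)
  i=2: ✓ (rhs at j=3; lhs holds on [2,2])
  i=3: ✓ (rhs at j=3)
  i=4: ✓ (rhs at j=4)
  i=5: ✗ (lhs fails at k=6 before rhs at j=7)
Positions where it holds: {0, 1, 2, 3, 4} → 5.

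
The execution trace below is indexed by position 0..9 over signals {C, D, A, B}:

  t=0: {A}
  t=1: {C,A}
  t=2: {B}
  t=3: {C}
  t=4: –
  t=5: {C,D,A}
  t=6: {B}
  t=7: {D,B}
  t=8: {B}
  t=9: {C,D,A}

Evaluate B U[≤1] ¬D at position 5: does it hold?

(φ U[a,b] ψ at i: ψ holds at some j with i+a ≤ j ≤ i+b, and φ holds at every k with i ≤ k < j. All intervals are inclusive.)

Need some j in [5,6] with ¬D, and B at every k in [5,j-1].
  j=5: ¬D false.
  j=6: ¬D holds, but B fails at k=5 → not this j.
No j in the window works → until fails.

No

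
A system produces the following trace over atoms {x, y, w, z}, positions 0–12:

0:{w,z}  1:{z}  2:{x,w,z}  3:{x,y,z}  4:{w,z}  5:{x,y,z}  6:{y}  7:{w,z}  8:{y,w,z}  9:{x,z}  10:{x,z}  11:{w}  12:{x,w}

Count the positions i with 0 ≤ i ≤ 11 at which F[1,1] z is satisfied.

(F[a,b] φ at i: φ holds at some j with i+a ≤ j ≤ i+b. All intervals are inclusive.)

Evaluate at each i in [0,11]:
  i=0: ✓ (witness j=1)
  i=1: ✓ (witness j=2)
  i=2: ✓ (witness j=3)
  i=3: ✓ (witness j=4)
  i=4: ✓ (witness j=5)
  i=5: ✗ (none in [6,6])
  i=6: ✓ (witness j=7)
  i=7: ✓ (witness j=8)
  i=8: ✓ (witness j=9)
  i=9: ✓ (witness j=10)
  i=10: ✗ (none in [11,11])
  i=11: ✗ (none in [12,12])
Positions where it holds: {0, 1, 2, 3, 4, 6, 7, 8, 9} → 9.

9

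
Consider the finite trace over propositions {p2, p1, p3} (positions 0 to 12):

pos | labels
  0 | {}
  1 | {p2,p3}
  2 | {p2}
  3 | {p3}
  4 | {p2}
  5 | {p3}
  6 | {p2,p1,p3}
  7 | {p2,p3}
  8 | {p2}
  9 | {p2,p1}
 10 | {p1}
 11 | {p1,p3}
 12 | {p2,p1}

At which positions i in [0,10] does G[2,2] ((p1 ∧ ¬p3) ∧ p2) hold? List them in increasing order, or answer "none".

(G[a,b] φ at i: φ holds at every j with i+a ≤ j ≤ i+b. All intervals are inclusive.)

Evaluate at each i in [0,10]:
  i=0: ✗ (fails at j=2)
  i=1: ✗ (fails at j=3)
  i=2: ✗ (fails at j=4)
  i=3: ✗ (fails at j=5)
  i=4: ✗ (fails at j=6)
  i=5: ✗ (fails at j=7)
  i=6: ✗ (fails at j=8)
  i=7: ✓ (all of [9,9])
  i=8: ✗ (fails at j=10)
  i=9: ✗ (fails at j=11)
  i=10: ✓ (all of [12,12])

7, 10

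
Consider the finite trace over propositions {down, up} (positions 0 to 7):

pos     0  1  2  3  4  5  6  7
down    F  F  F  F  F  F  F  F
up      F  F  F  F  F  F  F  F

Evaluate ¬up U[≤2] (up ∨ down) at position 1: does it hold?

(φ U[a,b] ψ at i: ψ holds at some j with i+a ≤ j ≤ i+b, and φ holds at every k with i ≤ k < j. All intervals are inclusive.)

Need some j in [1,3] with (up ∨ down), and ¬up at every k in [1,j-1].
  j=1: (up ∨ down) false.
  j=2: (up ∨ down) false.
  j=3: (up ∨ down) false.
No j in the window works → until fails.

False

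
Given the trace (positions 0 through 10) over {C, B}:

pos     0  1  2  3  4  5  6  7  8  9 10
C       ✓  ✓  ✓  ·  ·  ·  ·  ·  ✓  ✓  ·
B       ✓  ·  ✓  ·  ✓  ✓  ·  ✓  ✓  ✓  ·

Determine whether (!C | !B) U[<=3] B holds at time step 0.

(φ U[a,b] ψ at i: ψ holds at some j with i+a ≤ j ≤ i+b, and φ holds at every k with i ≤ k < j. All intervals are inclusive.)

Holds

Need some j in [0,3] with B, and (!C | !B) at every k in [0,j-1].
  j=0: B holds; no prefix to check → satisfied.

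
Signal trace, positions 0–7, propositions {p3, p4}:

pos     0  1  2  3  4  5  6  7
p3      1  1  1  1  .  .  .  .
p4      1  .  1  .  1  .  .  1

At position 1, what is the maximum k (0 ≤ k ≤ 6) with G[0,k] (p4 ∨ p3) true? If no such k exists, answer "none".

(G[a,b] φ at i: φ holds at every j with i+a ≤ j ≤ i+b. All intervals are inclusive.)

3

(p4 ∨ p3) must hold from j=1 onward; find where it first fails.
  j=1: holds
  j=2: holds
  j=3: holds
  j=4: holds
  j=5: fails
Holds on [1,4], so largest k = 3.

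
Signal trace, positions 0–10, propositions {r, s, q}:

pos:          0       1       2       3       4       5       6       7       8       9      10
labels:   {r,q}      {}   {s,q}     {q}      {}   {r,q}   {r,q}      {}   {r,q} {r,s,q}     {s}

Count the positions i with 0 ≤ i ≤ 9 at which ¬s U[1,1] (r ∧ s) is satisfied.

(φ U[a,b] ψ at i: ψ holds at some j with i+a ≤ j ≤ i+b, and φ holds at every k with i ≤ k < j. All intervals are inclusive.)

Evaluate at each i in [0,9]:
  i=0: ✗ (no rhs in [1,1])
  i=1: ✗ (no rhs in [2,2])
  i=2: ✗ (no rhs in [3,3])
  i=3: ✗ (no rhs in [4,4])
  i=4: ✗ (no rhs in [5,5])
  i=5: ✗ (no rhs in [6,6])
  i=6: ✗ (no rhs in [7,7])
  i=7: ✗ (no rhs in [8,8])
  i=8: ✓ (rhs at j=9; lhs holds on [8,8])
  i=9: ✗ (no rhs in [10,10])
Positions where it holds: {8} → 1.

1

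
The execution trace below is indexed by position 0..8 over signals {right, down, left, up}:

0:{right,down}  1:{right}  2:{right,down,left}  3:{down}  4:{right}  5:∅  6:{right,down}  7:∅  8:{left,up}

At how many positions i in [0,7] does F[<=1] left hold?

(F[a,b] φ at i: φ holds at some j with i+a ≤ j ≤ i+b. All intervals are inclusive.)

3

Evaluate at each i in [0,7]:
  i=0: ✗ (none in [0,1])
  i=1: ✓ (witness j=2)
  i=2: ✓ (witness j=2)
  i=3: ✗ (none in [3,4])
  i=4: ✗ (none in [4,5])
  i=5: ✗ (none in [5,6])
  i=6: ✗ (none in [6,7])
  i=7: ✓ (witness j=8)
Positions where it holds: {1, 2, 7} → 3.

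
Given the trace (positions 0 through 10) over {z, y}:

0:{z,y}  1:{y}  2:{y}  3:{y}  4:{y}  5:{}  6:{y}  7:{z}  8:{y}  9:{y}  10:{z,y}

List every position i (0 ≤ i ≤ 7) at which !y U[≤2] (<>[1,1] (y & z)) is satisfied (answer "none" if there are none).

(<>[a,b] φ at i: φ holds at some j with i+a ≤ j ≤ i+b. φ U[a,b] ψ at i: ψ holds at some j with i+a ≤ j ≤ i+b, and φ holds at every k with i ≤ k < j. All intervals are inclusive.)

Evaluate at each i in [0,7]:
  i=0: ✗ (no rhs in [0,2])
  i=1: ✗ (no rhs in [1,3])
  i=2: ✗ (no rhs in [2,4])
  i=3: ✗ (no rhs in [3,5])
  i=4: ✗ (no rhs in [4,6])
  i=5: ✗ (no rhs in [5,7])
  i=6: ✗ (no rhs in [6,8])
  i=7: ✗ (lhs fails at k=8 before rhs at j=9)

none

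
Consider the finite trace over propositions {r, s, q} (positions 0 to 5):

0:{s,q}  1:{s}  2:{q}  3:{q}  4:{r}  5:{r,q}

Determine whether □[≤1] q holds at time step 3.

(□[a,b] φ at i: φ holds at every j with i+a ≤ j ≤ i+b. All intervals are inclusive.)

Check q at every j in [3,4]:
  j=3: true
  j=4: false
Fails at j=4 → formula fails.

No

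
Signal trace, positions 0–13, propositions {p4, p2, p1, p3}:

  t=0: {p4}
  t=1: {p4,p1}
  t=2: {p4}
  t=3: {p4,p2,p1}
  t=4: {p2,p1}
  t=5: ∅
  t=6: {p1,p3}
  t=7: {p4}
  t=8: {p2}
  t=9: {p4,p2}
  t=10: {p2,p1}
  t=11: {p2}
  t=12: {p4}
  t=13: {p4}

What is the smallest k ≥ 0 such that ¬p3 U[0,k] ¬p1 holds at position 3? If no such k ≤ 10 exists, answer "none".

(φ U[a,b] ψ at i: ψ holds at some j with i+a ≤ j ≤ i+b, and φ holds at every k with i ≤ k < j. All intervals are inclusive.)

Need earliest j ≥ 3 with ¬p1, and ¬p3 at every k in [3,j-1].
  j=3: rhs fails.
  j=4: rhs fails.
  j=5: rhs holds; lhs holds on [3,4]. k = 2.

2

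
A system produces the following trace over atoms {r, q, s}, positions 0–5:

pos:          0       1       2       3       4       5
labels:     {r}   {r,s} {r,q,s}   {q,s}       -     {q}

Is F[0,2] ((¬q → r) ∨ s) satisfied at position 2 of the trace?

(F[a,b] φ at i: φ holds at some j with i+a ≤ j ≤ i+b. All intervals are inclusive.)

Yes

Check ((¬q → r) ∨ s) at each j in [2,4]:
  j=2: true
  j=3: true
  j=4: false
Found at j=2 → formula holds.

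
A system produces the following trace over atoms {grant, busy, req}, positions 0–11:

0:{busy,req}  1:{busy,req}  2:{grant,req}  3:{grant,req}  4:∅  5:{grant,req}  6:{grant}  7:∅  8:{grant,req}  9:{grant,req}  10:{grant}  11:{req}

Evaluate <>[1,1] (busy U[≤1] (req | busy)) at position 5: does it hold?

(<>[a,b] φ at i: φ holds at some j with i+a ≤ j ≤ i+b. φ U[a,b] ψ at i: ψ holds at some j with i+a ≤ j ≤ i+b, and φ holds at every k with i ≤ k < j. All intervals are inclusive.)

Check (busy U[≤1] (req | busy)) at each j in [6,6]:
  j=6: fails
No position in the window satisfies it → formula fails.

False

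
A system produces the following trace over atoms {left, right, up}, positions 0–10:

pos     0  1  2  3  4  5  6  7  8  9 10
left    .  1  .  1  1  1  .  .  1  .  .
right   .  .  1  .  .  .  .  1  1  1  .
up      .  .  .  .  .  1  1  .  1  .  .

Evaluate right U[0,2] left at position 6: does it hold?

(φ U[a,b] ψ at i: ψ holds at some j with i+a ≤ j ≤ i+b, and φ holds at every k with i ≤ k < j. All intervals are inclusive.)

Does not hold

Need some j in [6,8] with left, and right at every k in [6,j-1].
  j=6: left false.
  j=7: left false.
  j=8: left holds, but right fails at k=6 → not this j.
No j in the window works → until fails.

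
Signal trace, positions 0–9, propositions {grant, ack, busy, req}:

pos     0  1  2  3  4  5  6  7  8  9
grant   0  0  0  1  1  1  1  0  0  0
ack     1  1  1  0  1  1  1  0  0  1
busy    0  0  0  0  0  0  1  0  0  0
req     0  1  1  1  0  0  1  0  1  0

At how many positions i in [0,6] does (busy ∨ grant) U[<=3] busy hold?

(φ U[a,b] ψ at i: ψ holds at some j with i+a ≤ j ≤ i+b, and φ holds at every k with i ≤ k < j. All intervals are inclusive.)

Evaluate at each i in [0,6]:
  i=0: ✗ (no rhs in [0,3])
  i=1: ✗ (no rhs in [1,4])
  i=2: ✗ (no rhs in [2,5])
  i=3: ✓ (rhs at j=6; lhs holds on [3,5])
  i=4: ✓ (rhs at j=6; lhs holds on [4,5])
  i=5: ✓ (rhs at j=6; lhs holds on [5,5])
  i=6: ✓ (rhs at j=6)
Positions where it holds: {3, 4, 5, 6} → 4.

4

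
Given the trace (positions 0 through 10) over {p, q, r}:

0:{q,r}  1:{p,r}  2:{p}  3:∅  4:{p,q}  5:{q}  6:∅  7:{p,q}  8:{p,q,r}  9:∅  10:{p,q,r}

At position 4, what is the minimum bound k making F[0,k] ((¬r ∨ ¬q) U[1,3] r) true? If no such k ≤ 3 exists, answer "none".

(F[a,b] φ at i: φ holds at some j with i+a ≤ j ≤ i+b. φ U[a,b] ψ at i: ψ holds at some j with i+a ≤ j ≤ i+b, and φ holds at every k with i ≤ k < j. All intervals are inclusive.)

1

Scan j = 4,5,… for ((¬r ∨ ¬q) U[1,3] r):
  j=4: fails
  j=5: holds
First hit at j=5, so smallest k = 5-4 = 1.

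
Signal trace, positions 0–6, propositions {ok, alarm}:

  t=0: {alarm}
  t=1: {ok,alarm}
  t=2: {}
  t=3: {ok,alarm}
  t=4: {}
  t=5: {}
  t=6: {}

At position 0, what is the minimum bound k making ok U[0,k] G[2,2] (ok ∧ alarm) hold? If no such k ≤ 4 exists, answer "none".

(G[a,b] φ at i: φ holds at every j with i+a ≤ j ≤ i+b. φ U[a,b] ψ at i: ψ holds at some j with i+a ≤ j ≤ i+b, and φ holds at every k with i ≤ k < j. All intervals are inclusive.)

none

Need earliest j ≥ 0 with G[2,2] (ok ∧ alarm), and ok at every k in [0,j-1].
  j=0: rhs fails.
  j=1: rhs holds but lhs fails at k=0.
  j=2: rhs fails.
  j=3: rhs fails.
  j=4: rhs fails.
No witness within the range → none.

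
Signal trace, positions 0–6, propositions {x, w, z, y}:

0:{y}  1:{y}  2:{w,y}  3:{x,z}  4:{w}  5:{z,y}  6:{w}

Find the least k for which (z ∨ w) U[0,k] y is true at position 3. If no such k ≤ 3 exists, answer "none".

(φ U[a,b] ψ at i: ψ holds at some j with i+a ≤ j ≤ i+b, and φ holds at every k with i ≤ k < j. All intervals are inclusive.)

2

Need earliest j ≥ 3 with y, and (z ∨ w) at every k in [3,j-1].
  j=3: rhs fails.
  j=4: rhs fails.
  j=5: rhs holds; lhs holds on [3,4]. k = 2.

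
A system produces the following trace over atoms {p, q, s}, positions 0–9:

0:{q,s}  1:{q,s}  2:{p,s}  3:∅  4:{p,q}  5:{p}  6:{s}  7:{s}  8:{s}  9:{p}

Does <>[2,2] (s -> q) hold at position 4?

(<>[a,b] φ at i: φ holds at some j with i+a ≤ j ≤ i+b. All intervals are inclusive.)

No

Check (s -> q) at each j in [6,6]:
  j=6: false
No position in the window satisfies it → formula fails.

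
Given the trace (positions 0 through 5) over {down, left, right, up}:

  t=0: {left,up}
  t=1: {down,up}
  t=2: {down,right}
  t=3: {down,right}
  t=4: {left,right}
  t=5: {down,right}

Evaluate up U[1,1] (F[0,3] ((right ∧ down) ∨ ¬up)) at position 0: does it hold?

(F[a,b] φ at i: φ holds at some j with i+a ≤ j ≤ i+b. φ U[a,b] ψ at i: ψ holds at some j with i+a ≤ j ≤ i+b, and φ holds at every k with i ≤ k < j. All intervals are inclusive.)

Yes

Need some j in [1,1] with F[0,3] ((right ∧ down) ∨ ¬up), and up at every k in [0,j-1].
  j=1: F[0,3] ((right ∧ down) ∨ ¬up) holds; up holds at every k in [0,0] → satisfied.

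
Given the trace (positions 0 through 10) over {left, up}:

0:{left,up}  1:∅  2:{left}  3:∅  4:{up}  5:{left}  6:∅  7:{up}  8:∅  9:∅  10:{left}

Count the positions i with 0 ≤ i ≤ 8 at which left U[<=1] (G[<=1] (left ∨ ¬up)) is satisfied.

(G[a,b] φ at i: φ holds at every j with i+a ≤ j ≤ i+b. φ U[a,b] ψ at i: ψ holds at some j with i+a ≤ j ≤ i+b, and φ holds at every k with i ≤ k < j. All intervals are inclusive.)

5

Evaluate at each i in [0,8]:
  i=0: ✓ (rhs at j=0)
  i=1: ✓ (rhs at j=1)
  i=2: ✓ (rhs at j=2)
  i=3: ✗ (no rhs in [3,4])
  i=4: ✗ (lhs fails at k=4 before rhs at j=5)
  i=5: ✓ (rhs at j=5)
  i=6: ✗ (no rhs in [6,7])
  i=7: ✗ (lhs fails at k=7 before rhs at j=8)
  i=8: ✓ (rhs at j=8)
Positions where it holds: {0, 1, 2, 5, 8} → 5.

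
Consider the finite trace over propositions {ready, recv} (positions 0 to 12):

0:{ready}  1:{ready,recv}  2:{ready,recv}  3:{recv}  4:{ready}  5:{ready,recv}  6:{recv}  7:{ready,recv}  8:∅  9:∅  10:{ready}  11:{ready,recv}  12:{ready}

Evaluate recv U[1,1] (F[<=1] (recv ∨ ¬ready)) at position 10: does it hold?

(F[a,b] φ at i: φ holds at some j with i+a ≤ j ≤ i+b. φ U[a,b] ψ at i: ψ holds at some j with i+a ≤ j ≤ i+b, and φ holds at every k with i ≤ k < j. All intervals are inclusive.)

No

Need some j in [11,11] with F[<=1] (recv ∨ ¬ready), and recv at every k in [10,j-1].
  j=11: F[<=1] (recv ∨ ¬ready) holds, but recv fails at k=10 → not this j.
No j in the window works → until fails.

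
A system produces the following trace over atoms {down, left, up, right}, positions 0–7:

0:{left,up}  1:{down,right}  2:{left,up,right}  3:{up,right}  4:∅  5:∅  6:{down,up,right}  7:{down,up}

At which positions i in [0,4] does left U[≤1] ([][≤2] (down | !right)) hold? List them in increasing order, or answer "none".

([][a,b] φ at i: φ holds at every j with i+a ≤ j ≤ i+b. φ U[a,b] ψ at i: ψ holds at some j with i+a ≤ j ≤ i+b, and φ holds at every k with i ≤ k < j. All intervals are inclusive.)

4

Evaluate at each i in [0,4]:
  i=0: ✗ (no rhs in [0,1])
  i=1: ✗ (no rhs in [1,2])
  i=2: ✗ (no rhs in [2,3])
  i=3: ✗ (lhs fails at k=3 before rhs at j=4)
  i=4: ✓ (rhs at j=4)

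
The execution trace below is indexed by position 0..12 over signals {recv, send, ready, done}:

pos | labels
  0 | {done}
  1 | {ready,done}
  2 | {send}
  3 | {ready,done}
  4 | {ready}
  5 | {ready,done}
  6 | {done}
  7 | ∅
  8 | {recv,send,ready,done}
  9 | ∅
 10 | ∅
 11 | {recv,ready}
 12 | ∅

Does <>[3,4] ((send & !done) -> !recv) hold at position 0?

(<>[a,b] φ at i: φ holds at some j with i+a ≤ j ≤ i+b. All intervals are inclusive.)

Holds

Check ((send & !done) -> !recv) at each j in [3,4]:
  j=3: true
  j=4: true
Found at j=3 → formula holds.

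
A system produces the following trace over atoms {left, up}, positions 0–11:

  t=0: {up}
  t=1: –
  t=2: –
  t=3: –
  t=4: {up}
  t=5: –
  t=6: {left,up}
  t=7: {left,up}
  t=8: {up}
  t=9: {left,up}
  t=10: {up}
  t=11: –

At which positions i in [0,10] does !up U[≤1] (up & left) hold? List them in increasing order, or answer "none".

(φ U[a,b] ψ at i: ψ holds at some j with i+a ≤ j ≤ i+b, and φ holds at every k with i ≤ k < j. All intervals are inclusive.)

5, 6, 7, 9

Evaluate at each i in [0,10]:
  i=0: ✗ (no rhs in [0,1])
  i=1: ✗ (no rhs in [1,2])
  i=2: ✗ (no rhs in [2,3])
  i=3: ✗ (no rhs in [3,4])
  i=4: ✗ (no rhs in [4,5])
  i=5: ✓ (rhs at j=6; lhs holds on [5,5])
  i=6: ✓ (rhs at j=6)
  i=7: ✓ (rhs at j=7)
  i=8: ✗ (lhs fails at k=8 before rhs at j=9)
  i=9: ✓ (rhs at j=9)
  i=10: ✗ (no rhs in [10,11])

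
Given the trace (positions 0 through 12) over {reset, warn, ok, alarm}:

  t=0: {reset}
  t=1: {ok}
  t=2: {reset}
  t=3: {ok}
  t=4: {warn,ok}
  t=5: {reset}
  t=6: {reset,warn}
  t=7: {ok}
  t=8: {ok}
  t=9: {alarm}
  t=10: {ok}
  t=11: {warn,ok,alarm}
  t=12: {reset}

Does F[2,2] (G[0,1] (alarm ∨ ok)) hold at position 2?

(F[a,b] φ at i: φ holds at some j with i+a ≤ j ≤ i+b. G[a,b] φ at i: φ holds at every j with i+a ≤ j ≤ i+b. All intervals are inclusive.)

Check G[0,1] (alarm ∨ ok) at each j in [4,4]:
  j=4: fails at 5
No position in the window satisfies it → formula fails.

Does not hold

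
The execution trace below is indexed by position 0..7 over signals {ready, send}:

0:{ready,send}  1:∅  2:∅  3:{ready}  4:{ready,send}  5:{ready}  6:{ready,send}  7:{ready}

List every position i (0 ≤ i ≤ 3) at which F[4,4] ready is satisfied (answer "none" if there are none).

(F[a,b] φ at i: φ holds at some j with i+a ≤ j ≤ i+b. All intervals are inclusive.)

0, 1, 2, 3

Evaluate at each i in [0,3]:
  i=0: ✓ (witness j=4)
  i=1: ✓ (witness j=5)
  i=2: ✓ (witness j=6)
  i=3: ✓ (witness j=7)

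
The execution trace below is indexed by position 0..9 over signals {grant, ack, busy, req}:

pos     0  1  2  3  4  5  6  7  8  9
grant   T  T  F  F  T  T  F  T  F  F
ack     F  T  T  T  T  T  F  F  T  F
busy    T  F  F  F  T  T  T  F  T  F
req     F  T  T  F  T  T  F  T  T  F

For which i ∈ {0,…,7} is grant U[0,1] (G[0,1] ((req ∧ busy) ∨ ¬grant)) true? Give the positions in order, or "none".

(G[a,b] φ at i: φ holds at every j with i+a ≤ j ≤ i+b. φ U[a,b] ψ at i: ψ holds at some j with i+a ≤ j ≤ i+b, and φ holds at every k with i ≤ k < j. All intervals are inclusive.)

Evaluate at each i in [0,7]:
  i=0: ✗ (no rhs in [0,1])
  i=1: ✓ (rhs at j=2; lhs holds on [1,1])
  i=2: ✓ (rhs at j=2)
  i=3: ✓ (rhs at j=3)
  i=4: ✓ (rhs at j=4)
  i=5: ✓ (rhs at j=5)
  i=6: ✗ (no rhs in [6,7])
  i=7: ✓ (rhs at j=8; lhs holds on [7,7])

1, 2, 3, 4, 5, 7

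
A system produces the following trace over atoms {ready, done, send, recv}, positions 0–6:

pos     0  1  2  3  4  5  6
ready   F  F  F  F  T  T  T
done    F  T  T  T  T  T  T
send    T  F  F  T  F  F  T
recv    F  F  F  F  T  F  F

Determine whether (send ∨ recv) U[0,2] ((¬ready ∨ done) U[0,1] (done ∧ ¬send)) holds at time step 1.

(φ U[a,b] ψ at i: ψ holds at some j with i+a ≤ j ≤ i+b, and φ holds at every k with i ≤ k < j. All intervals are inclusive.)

Need some j in [1,3] with ((¬ready ∨ done) U[0,1] (done ∧ ¬send)), and (send ∨ recv) at every k in [1,j-1].
  j=1: ((¬ready ∨ done) U[0,1] (done ∧ ¬send)) holds; no prefix to check → satisfied.

True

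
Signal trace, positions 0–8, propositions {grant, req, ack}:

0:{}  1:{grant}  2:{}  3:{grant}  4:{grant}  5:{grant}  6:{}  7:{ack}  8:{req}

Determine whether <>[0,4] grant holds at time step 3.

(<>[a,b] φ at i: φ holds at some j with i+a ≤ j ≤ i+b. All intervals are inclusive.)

Yes

Check grant at each j in [3,7]:
  j=3: true
  j=4: true
  j=5: true
  j=6: false
  j=7: false
Found at j=3 → formula holds.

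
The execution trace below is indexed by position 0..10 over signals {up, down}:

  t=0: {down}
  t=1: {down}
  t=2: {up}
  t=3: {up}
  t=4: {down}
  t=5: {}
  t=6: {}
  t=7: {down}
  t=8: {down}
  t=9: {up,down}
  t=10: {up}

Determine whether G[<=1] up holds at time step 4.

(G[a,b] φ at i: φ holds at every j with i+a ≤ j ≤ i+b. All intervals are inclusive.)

Does not hold

Check up at every j in [4,5]:
  j=4: false
  j=5: false
Fails at j=4 → formula fails.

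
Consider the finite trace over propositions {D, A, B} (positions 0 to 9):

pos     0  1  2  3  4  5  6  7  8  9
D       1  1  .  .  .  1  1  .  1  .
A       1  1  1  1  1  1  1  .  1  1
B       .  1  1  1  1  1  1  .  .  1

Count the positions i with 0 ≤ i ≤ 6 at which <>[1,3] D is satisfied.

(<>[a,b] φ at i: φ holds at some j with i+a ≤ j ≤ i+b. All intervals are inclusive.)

Evaluate at each i in [0,6]:
  i=0: ✓ (witness j=1)
  i=1: ✗ (none in [2,4])
  i=2: ✓ (witness j=5)
  i=3: ✓ (witness j=5)
  i=4: ✓ (witness j=5)
  i=5: ✓ (witness j=6)
  i=6: ✓ (witness j=8)
Positions where it holds: {0, 2, 3, 4, 5, 6} → 6.

6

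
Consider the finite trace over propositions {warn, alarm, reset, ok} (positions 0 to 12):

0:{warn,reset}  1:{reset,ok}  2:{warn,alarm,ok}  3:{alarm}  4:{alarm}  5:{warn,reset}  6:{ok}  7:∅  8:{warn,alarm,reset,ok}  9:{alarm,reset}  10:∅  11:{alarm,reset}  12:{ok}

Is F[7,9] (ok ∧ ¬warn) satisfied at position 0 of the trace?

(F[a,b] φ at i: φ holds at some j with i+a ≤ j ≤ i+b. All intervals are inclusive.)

Check (ok ∧ ¬warn) at each j in [7,9]:
  j=7: false
  j=8: false
  j=9: false
No position in the window satisfies it → formula fails.

No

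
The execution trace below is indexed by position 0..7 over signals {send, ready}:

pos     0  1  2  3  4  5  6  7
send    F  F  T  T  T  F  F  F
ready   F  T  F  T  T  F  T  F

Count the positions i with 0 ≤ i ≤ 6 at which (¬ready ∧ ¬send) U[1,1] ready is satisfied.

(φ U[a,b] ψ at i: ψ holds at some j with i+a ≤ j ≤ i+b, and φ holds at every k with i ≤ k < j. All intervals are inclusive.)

2

Evaluate at each i in [0,6]:
  i=0: ✓ (rhs at j=1; lhs holds on [0,0])
  i=1: ✗ (no rhs in [2,2])
  i=2: ✗ (lhs fails at k=2 before rhs at j=3)
  i=3: ✗ (lhs fails at k=3 before rhs at j=4)
  i=4: ✗ (no rhs in [5,5])
  i=5: ✓ (rhs at j=6; lhs holds on [5,5])
  i=6: ✗ (no rhs in [7,7])
Positions where it holds: {0, 5} → 2.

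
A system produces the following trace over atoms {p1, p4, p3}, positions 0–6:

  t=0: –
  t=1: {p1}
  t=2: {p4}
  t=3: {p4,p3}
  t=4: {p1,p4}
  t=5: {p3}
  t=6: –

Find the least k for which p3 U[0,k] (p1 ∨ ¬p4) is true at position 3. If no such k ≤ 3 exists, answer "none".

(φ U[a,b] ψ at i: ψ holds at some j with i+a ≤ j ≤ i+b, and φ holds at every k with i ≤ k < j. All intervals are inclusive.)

1

Need earliest j ≥ 3 with (p1 ∨ ¬p4), and p3 at every k in [3,j-1].
  j=3: rhs fails.
  j=4: rhs holds; lhs holds on [3,3]. k = 1.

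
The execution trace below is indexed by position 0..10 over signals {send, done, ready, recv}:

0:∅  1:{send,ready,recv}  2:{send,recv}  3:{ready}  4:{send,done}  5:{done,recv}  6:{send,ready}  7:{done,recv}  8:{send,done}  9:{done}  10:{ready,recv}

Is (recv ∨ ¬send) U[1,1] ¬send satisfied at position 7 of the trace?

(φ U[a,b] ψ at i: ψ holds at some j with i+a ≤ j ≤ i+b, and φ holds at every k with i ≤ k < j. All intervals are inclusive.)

Need some j in [8,8] with ¬send, and (recv ∨ ¬send) at every k in [7,j-1].
  j=8: ¬send false.
No j in the window works → until fails.

No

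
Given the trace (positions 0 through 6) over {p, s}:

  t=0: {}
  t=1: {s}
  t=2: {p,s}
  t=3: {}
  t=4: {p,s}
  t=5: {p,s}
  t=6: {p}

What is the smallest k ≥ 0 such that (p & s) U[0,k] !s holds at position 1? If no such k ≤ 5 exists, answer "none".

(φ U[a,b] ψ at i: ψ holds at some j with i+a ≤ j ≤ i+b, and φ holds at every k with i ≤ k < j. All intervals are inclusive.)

Need earliest j ≥ 1 with !s, and (p & s) at every k in [1,j-1].
  j=1: rhs fails.
  j=2: rhs fails.
  j=3: rhs holds but lhs fails at k=1.
  j=4: rhs fails.
  j=5: rhs fails.
  j=6: rhs holds but lhs fails at k=1.
No witness within the range → none.

none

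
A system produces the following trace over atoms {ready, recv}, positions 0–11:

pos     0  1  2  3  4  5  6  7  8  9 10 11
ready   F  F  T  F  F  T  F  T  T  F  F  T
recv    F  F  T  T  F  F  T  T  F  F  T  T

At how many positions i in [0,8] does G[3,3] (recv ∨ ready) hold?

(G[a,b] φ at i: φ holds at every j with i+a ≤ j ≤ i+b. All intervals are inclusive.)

Evaluate at each i in [0,8]:
  i=0: ✓ (all of [3,3])
  i=1: ✗ (fails at j=4)
  i=2: ✓ (all of [5,5])
  i=3: ✓ (all of [6,6])
  i=4: ✓ (all of [7,7])
  i=5: ✓ (all of [8,8])
  i=6: ✗ (fails at j=9)
  i=7: ✓ (all of [10,10])
  i=8: ✓ (all of [11,11])
Positions where it holds: {0, 2, 3, 4, 5, 7, 8} → 7.

7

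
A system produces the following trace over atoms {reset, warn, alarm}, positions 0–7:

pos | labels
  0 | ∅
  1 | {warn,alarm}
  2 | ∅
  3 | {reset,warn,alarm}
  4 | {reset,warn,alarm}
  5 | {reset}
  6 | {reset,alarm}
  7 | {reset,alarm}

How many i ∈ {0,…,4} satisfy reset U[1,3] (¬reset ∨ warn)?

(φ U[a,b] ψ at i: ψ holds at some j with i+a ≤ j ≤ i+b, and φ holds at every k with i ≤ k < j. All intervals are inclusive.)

1

Evaluate at each i in [0,4]:
  i=0: ✗ (lhs fails at k=0 before rhs at j=1)
  i=1: ✗ (lhs fails at k=1 before rhs at j=2)
  i=2: ✗ (lhs fails at k=2 before rhs at j=3)
  i=3: ✓ (rhs at j=4; lhs holds on [3,3])
  i=4: ✗ (no rhs in [5,7])
Positions where it holds: {3} → 1.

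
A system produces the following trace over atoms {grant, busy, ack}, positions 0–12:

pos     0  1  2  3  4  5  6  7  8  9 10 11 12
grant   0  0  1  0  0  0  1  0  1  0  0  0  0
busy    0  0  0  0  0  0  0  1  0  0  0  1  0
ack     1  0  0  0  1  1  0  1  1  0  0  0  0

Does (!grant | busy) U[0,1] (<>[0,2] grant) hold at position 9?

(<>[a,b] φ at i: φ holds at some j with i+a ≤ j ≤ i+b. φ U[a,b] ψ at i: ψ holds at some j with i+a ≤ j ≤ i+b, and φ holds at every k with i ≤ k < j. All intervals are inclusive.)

Does not hold

Need some j in [9,10] with <>[0,2] grant, and (!grant | busy) at every k in [9,j-1].
  j=9: <>[0,2] grant — fails (none in [9,11]).
  j=10: <>[0,2] grant — fails (none in [10,12]).
No j in the window works → until fails.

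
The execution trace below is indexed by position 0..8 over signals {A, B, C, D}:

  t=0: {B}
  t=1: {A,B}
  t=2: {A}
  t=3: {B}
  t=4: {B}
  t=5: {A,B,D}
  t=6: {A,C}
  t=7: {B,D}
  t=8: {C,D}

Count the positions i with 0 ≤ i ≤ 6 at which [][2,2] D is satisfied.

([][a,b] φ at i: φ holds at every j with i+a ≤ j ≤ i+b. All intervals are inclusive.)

Evaluate at each i in [0,6]:
  i=0: ✗ (fails at j=2)
  i=1: ✗ (fails at j=3)
  i=2: ✗ (fails at j=4)
  i=3: ✓ (all of [5,5])
  i=4: ✗ (fails at j=6)
  i=5: ✓ (all of [7,7])
  i=6: ✓ (all of [8,8])
Positions where it holds: {3, 5, 6} → 3.

3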